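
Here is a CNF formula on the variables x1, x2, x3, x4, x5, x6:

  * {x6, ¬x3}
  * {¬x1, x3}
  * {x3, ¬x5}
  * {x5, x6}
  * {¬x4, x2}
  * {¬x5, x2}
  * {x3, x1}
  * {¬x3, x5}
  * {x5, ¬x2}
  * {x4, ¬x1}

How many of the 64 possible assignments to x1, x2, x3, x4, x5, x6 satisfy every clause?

3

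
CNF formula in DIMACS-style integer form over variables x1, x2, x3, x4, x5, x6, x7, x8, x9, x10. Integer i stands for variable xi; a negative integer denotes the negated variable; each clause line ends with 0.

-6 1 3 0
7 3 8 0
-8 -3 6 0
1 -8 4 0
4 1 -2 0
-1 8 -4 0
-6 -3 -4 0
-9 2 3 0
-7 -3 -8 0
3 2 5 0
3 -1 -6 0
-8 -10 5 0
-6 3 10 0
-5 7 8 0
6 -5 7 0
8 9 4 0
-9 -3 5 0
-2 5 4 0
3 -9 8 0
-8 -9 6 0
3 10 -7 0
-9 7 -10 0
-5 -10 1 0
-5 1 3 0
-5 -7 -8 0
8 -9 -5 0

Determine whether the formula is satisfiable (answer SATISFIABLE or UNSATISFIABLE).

SATISFIABLE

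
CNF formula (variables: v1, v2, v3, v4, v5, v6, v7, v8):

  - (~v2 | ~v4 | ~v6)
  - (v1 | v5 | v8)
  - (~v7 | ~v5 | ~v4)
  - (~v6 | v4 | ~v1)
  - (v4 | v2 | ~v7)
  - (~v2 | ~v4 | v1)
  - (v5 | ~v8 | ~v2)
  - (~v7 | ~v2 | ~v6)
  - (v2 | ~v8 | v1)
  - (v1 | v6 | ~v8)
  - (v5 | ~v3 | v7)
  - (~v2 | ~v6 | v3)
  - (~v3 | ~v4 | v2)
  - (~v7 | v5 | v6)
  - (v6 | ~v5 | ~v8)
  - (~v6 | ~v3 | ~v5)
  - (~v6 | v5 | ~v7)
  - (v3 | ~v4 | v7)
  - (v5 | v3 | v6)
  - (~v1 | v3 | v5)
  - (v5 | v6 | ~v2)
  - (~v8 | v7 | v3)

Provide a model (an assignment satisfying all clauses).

Set v1 = True and propagate.
Branch on v2: take v2 = True.
Branch on v3: take v3 = True.
The remaining clauses are satisfied by v4 = False, v5 = True, v6 = False, v7 = False, v8 = False.
Every clause has at least one true literal under this assignment.

v1=T, v2=T, v3=T, v4=F, v5=T, v6=F, v7=F, v8=F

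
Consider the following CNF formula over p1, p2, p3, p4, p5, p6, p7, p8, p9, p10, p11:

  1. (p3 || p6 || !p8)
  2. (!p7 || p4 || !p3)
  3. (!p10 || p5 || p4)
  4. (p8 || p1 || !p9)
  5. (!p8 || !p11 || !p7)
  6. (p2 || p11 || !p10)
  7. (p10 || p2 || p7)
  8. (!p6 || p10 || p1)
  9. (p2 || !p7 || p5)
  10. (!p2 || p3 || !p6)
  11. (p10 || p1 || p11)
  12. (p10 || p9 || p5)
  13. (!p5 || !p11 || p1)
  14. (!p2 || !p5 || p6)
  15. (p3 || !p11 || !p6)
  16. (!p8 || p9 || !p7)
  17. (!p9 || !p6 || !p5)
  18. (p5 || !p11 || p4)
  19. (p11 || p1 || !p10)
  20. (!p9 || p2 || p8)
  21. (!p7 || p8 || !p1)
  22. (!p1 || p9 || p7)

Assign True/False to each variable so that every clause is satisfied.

p1 = True, p2 = True, p3 = True, p4 = True, p5 = False, p6 = True, p7 = True, p8 = True, p9 = True, p10 = True, p11 = False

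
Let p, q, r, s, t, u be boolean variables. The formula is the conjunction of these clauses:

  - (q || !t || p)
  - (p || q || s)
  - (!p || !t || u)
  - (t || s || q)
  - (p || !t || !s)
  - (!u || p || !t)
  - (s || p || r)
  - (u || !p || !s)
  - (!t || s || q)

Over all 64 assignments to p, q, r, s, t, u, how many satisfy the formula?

Split on p, then s.
  p=T, s=T: forces u=T; q, r, t free → 2^3 = 8.
  p=T, s=F: r free; 3 ways for (q,t,u) × 2^1 = 6.
  p=F, s=T: forces t=F; q, r, u free → 2^3 = 8.
  p=F, s=F: remaining (q,r,t,u) ∈ {(T,T,F,F); (T,T,F,T); (T,T,T,F)} — 3.
Total: 8 + 6 + 8 + 3 = 25.

25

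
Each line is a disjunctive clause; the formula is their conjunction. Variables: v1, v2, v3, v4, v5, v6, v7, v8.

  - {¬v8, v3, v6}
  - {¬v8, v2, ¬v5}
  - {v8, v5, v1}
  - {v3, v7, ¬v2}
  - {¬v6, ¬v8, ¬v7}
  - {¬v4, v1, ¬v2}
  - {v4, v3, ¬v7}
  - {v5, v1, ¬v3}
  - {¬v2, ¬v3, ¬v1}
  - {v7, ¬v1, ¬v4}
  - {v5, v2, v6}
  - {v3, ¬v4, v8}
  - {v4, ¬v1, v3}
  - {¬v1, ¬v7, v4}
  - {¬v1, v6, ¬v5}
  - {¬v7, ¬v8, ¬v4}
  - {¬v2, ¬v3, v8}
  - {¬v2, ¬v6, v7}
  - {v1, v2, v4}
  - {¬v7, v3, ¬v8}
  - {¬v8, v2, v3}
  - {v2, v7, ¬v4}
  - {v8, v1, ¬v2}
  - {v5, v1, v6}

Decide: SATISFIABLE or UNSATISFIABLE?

Try v1 = True.
The remaining clauses are satisfied by v2 = False, v3 = True, v4 = False, v5 = True, v6 = True, v7 = False, v8 = False.
Every clause has at least one true literal under this assignment.
So v1=1, v2=0, v3=1, v4=0, v5=1, v6=1, v7=0, v8=0 is a satisfying assignment.

SATISFIABLE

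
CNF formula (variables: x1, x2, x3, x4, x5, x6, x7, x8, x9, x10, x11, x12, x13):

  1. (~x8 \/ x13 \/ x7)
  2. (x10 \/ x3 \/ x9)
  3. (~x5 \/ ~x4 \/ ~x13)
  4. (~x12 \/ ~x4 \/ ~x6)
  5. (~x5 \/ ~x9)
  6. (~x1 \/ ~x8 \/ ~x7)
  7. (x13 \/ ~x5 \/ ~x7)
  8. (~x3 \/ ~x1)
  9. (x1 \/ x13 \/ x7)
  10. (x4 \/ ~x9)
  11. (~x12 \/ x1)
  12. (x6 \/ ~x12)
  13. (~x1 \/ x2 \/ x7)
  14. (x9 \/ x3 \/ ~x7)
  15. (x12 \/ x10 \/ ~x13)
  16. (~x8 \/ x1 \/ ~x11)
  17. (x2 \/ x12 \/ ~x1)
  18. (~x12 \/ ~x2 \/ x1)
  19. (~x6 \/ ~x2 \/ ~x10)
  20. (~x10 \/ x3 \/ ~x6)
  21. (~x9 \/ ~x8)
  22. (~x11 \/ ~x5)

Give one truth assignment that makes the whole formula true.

x1 = False, x2 = True, x3 = True, x4 = True, x5 = False, x6 = False, x7 = True, x8 = False, x9 = False, x10 = False, x11 = False, x12 = False, x13 = False

x5 occurs only negated in the remaining clauses — set x5 = False.
x8 occurs only negated in the remaining clauses — set x8 = False.
Try x1 = False.
  then x12 is forced to False.
For the remaining variables, x2 = True, x3 = True, x4 = True, x6 = False, x7 = True, x9 = False, x10 = False, x11 = False, x13 = False works.
Every clause has at least one true literal under this assignment.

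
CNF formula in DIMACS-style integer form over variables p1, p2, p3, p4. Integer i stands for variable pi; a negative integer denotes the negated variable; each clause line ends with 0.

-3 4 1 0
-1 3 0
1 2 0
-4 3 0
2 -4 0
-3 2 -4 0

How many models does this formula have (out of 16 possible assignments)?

5

Satisfying assignments:
  p1=F p2=T p3=F p4=F
  p1=F p2=T p3=T p4=T
  p1=T p2=F p3=T p4=F
  p1=T p2=T p3=T p4=F
  p1=T p2=T p3=T p4=T
That's 5 in total.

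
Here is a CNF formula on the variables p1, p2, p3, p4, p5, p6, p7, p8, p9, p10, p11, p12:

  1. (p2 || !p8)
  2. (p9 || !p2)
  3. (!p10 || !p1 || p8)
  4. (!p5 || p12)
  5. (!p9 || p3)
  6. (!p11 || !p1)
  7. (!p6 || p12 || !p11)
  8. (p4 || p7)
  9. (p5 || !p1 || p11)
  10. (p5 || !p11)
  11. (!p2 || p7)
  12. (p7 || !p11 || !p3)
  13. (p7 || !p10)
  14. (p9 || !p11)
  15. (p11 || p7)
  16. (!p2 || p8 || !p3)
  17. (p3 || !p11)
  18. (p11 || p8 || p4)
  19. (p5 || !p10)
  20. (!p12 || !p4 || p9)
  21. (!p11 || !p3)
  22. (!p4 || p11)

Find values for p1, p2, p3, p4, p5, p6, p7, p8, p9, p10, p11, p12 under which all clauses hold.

p1 = True  p2 = True  p3 = True  p4 = False  p5 = True  p6 = False  p7 = True  p8 = True  p9 = True  p10 = False  p11 = False  p12 = True

p6 occurs only negated in the remaining clauses — set p6 = False.
p7 occurs only positively in the remaining clauses — set p7 = True.
Try p1 = True.
  then p11 is forced to False.
  then p5 is forced to True.
  then p12 is forced to True.
  then p4 is forced to False.
  then p8 is forced to True.
  then p2 is forced to True.
  then p9 is forced to True.
  then p3 is forced to True.
p10 is now unconstrained; take p10 = False.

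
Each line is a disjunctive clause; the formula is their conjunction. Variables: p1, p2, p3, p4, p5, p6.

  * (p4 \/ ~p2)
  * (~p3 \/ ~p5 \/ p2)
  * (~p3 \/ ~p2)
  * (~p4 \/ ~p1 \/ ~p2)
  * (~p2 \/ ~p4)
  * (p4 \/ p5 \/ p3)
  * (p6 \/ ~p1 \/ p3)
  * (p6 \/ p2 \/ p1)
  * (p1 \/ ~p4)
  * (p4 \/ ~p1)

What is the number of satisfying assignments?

6

Satisfying assignments:
  p1=F p2=F p3=F p4=F p5=T p6=T
  p1=F p2=F p3=T p4=F p5=F p6=T
  p1=T p2=F p3=F p4=T p5=F p6=T
  p1=T p2=F p3=F p4=T p5=T p6=T
  p1=T p2=F p3=T p4=T p5=F p6=F
  p1=T p2=F p3=T p4=T p5=F p6=T
That's 6 in total.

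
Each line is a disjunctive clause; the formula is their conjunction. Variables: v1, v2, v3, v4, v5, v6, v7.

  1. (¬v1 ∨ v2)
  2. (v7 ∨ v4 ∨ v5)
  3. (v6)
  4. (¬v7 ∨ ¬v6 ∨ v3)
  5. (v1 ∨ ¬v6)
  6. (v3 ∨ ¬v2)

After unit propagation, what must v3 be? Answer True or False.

True

(v6) is a unit clause: v6 = True.
From (v1 ∨ ¬v6) and v6 = True: v1 = True.
(¬v1 ∨ v2): since v1 = True, the clause reduces to (v2). v2 = True.
From (v3 ∨ ¬v2) and v2 = True: v3 = True.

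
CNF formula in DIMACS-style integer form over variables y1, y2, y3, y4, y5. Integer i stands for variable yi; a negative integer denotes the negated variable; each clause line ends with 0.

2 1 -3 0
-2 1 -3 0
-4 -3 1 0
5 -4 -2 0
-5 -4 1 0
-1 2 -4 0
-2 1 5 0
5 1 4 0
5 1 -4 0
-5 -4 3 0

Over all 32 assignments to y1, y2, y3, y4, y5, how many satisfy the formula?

Split on y1, then y4.
  y1=1, y4=1: remaining (y2,y3,y5) ∈ {(1,1,1)} — 1.
  y1=1, y4=0: y2, y3, y5 free → 2^3 = 8.
  y1=0, y4=1: a clause becomes empty — 0.
  y1=0, y4=0: remaining (y2,y3,y5) ∈ {(0,0,1); (1,0,1)} — 2.
Total: 1 + 8 + 0 + 2 = 11.

11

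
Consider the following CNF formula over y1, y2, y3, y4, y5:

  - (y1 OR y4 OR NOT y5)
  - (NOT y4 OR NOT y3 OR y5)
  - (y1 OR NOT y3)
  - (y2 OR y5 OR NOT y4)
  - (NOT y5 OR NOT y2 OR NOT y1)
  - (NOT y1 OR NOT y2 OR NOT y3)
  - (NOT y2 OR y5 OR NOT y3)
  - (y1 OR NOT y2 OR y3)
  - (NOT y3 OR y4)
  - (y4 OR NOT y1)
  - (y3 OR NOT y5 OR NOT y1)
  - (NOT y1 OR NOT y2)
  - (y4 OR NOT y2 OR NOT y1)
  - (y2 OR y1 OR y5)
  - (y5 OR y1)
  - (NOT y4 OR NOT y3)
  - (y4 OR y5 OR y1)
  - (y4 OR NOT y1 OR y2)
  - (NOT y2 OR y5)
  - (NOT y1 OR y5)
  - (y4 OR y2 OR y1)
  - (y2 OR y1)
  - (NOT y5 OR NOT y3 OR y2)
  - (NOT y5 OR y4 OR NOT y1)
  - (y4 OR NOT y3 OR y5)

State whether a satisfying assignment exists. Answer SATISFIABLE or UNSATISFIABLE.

y1 = True:
  propagation gives y4=True, y2=False, y5=True, y3=True; an empty clause results — contradiction.
y1 = False:
  propagation gives y3=False, y2=False; an empty clause results — contradiction.
Every branch closes, so no satisfying assignment exists.

UNSATISFIABLE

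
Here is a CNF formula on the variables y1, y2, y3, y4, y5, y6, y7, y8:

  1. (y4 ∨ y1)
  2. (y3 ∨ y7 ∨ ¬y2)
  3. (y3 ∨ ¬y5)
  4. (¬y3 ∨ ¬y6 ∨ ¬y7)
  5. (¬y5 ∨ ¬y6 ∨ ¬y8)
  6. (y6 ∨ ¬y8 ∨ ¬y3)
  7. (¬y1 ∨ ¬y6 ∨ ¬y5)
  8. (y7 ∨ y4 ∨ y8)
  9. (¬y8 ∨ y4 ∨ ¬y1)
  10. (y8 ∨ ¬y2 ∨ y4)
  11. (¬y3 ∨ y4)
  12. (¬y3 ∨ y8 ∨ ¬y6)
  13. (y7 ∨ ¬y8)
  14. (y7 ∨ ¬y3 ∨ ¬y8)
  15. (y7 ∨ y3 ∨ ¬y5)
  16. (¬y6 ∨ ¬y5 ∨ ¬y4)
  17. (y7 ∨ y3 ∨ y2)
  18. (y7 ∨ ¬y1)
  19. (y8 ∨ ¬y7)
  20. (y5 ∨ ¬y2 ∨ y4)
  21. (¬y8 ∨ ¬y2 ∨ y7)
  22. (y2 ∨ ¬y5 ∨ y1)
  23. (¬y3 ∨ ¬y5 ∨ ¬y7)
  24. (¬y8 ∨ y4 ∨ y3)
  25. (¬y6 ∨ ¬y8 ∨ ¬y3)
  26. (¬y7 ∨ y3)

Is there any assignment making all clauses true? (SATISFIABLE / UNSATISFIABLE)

SATISFIABLE

Set y1 = False and propagate.
  then y4 is forced to True.
Set y2 = False and propagate.
  then y5 is forced to False.
Branch on y3: take y3 = True.
The remaining clauses are satisfied by y6 = False, y7 = False, y8 = False.
Every clause has at least one true literal under this assignment.
So y1=0  y2=0  y3=1  y4=1  y5=0  y6=0  y7=0  y8=0 is a satisfying assignment.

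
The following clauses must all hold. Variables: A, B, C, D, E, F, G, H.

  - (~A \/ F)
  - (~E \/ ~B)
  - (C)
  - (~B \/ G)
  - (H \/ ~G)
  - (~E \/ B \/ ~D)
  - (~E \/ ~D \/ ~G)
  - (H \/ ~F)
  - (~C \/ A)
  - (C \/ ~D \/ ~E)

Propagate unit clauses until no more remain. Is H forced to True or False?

Unit clause (C) sets C = True.
In (A \/ ~C), ~C is now false; A must hold, so A = True.
From (~A \/ F) and A = True: F = True.
In (~F \/ H), ~F is now false; H must hold, so H = True.

True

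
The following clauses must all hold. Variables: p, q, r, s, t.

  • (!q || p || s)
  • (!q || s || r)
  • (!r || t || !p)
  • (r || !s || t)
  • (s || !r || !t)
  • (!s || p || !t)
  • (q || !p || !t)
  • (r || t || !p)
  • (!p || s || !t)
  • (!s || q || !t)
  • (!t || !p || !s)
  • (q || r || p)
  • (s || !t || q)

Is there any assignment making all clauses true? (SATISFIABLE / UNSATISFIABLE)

Branch on p: take p = False.
Set q = True and propagate.
  then s is forced to True.
  then t is forced to False.
  then r is forced to True.
Every clause has at least one true literal under this assignment.
So p = False, q = True, r = True, s = True, t = False is a satisfying assignment.

SATISFIABLE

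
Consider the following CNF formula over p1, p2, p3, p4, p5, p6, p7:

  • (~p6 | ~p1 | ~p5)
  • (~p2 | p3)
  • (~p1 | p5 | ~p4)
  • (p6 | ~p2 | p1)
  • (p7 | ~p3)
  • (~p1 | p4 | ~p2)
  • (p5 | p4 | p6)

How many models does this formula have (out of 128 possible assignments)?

35

Case analysis on p1 and p2:
  p1=T, p2=T: remaining (p3,p4,p5,p6,p7) ∈ {(T,T,T,F,T)} — 1.
  p1=T, p2=F: 9 of the 32 assignments to (p3,p4,p5,p6,p7) work.
  p1=F, p2=T: remaining (p3,p4,p5,p6,p7) ∈ {(T,F,F,T,T); (T,F,T,T,T); (T,T,F,T,T); (T,T,T,T,T)} — 4.
  p1=F, p2=F: 21 of the 32 assignments to (p3,p4,p5,p6,p7) work.
Total: 1 + 9 + 4 + 21 = 35.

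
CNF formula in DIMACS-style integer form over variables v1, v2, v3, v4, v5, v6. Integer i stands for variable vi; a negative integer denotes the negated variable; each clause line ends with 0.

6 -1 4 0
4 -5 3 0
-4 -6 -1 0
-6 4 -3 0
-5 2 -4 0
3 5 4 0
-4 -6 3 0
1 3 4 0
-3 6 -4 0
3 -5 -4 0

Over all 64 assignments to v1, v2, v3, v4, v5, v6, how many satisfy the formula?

Case analysis on v4 and v3:
  v4=T, v3=T: remaining (v1,v2,v5,v6) ∈ {(F,F,F,T); (F,T,F,T); (F,T,T,T)} — 3.
  v4=T, v3=F: remaining (v1,v2,v5,v6) ∈ {(F,F,F,F); (F,T,F,F); (T,F,F,F); (T,T,F,F)} — 4.
  v4=F, v3=T: remaining (v1,v2,v5,v6) ∈ {(F,F,F,F); (F,F,T,F); (F,T,F,F); (F,T,T,F)} — 4.
  v4=F, v3=F: a clause becomes empty — 0.
Total: 3 + 4 + 4 + 0 = 11.

11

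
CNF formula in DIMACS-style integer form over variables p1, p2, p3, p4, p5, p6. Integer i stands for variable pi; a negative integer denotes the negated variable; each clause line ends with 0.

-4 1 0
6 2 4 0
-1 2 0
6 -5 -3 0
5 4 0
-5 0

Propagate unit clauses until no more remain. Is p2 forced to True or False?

Unit clause (NOT p5) sets p5 = False.
From (p5 OR p4) and p5 = False: p4 = True.
(p1 OR NOT p4) with p4 = True leaves only p1, so p1 = True.
In (NOT p1 OR p2), NOT p1 is now false; p2 must hold, so p2 = True.

True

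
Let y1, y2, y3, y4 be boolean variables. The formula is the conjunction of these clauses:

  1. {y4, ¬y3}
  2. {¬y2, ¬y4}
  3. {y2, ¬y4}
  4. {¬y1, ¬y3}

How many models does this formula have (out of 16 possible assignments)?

4

Satisfying assignments:
  y1=0 y2=0 y3=0 y4=0
  y1=0 y2=1 y3=0 y4=0
  y1=1 y2=0 y3=0 y4=0
  y1=1 y2=1 y3=0 y4=0
Count: 4.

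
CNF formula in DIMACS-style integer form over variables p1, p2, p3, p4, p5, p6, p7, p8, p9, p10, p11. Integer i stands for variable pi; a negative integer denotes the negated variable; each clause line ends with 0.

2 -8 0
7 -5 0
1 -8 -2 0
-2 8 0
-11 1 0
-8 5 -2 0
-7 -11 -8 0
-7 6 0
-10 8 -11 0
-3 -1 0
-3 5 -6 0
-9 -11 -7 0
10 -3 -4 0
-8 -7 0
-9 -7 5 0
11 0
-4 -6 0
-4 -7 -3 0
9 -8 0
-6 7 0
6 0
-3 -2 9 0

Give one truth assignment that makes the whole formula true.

p1 = True, p2 = False, p3 = False, p4 = False, p5 = True, p6 = True, p7 = True, p8 = False, p9 = False, p10 = False, p11 = True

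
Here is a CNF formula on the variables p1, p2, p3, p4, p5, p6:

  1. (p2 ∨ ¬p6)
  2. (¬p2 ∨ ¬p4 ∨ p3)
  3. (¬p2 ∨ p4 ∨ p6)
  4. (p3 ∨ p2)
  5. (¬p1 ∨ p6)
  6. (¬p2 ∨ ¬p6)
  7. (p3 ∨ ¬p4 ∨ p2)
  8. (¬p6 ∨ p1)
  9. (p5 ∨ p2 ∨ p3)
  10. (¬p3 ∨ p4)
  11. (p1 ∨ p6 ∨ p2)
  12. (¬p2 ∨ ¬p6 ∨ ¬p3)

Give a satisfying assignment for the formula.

Set p1 = False and propagate.
  then p6 is forced to False.
  then p2 is forced to True.
  then p4 is forced to True.
  then p3 is forced to True.
p5 is now unconstrained; take p5 = False.

p1=F  p2=T  p3=T  p4=T  p5=F  p6=F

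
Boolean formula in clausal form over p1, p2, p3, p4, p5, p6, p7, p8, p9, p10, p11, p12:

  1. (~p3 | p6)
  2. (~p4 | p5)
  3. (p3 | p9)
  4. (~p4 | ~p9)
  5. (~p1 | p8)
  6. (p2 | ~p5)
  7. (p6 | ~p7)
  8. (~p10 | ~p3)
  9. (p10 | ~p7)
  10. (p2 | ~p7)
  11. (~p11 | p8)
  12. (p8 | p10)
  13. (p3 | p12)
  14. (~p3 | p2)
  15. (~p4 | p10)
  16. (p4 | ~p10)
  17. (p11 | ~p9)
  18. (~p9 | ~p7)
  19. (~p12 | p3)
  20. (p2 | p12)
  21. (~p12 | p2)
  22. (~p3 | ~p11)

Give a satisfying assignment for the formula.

p1=F, p2=T, p3=T, p4=F, p5=F, p6=T, p7=F, p8=T, p9=F, p10=F, p11=F, p12=F

Check each clause:
  1. (p6 | ~p3) — p6 is true.
  2. (~p4 | p5) — ~p4 is true.
  3. (p3 | p9) — p3 is true.
  4. (~p4 | ~p9) — ~p4 is true.
  5. (p8 | ~p1) — p8 is true.
  6. (~p5 | p2) — p2 is true.
  7. (p6 | ~p7) — ~p7 is true.
  8. (~p3 | ~p10) — ~p10 is true.
  9. (p10 | ~p7) — ~p7 is true.
  10. (p2 | ~p7) — ~p7 is true.
  11. (~p11 | p8) — p8 is true.
  12. (p10 | p8) — p8 is true.
  13. (p12 | p3) — p3 is true.
  14. (p2 | ~p3) — p2 is true.
  15. (p10 | ~p4) — ~p4 is true.
  16. (p4 | ~p10) — ~p10 is true.
  17. (~p9 | p11) — ~p9 is true.
  18. (~p7 | ~p9) — ~p7 is true.
  19. (~p12 | p3) — p3 is true.
  20. (p2 | p12) — p2 is true.
  21. (p2 | ~p12) — p2 is true.
  22. (~p3 | ~p11) — ~p11 is true.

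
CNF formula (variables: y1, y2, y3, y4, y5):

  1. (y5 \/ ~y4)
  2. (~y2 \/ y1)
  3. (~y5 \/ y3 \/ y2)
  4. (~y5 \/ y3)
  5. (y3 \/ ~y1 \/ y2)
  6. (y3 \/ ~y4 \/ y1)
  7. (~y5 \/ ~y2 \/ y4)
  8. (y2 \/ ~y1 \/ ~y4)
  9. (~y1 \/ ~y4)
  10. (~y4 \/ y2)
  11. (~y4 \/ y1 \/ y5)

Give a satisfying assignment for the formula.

y1 = True  y2 = True  y3 = False  y4 = False  y5 = False

Check each clause:
  1. (~y4 \/ y5) — ~y4 is true.
  2. (~y2 \/ y1) — y1 is true.
  3. (y2 \/ y3 \/ ~y5) — y2 is true.
  4. (y3 \/ ~y5) — ~y5 is true.
  5. (y3 \/ y2 \/ ~y1) — y2 is true.
  6. (y3 \/ y1 \/ ~y4) — y1 is true.
  7. (~y2 \/ y4 \/ ~y5) — ~y5 is true.
  8. (y2 \/ ~y4 \/ ~y1) — y2 is true.
  9. (~y4 \/ ~y1) — ~y4 is true.
  10. (~y4 \/ y2) — y2 is true.
  11. (y5 \/ y1 \/ ~y4) — y1 is true.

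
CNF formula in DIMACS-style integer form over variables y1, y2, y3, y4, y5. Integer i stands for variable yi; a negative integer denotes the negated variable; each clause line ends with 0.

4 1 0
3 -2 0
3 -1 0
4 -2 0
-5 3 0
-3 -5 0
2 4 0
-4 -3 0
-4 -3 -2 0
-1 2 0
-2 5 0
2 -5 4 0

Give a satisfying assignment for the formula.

y1 = 0, y2 = 0, y3 = 0, y4 = 1, y5 = 0

Check each clause:
  1. (y4 OR y1) — y4 is true.
  2. (y3 OR NOT y2) — NOT y2 is true.
  3. (y3 OR NOT y1) — NOT y1 is true.
  4. (y4 OR NOT y2) — y4 is true.
  5. (NOT y5 OR y3) — NOT y5 is true.
  6. (NOT y3 OR NOT y5) — NOT y5 is true.
  7. (y2 OR y4) — y4 is true.
  8. (NOT y4 OR NOT y3) — NOT y3 is true.
  9. (NOT y3 OR NOT y4 OR NOT y2) — NOT y3 is true.
  10. (NOT y1 OR y2) — NOT y1 is true.
  11. (NOT y2 OR y5) — NOT y2 is true.
  12. (y4 OR NOT y5 OR y2) — NOT y5 is true.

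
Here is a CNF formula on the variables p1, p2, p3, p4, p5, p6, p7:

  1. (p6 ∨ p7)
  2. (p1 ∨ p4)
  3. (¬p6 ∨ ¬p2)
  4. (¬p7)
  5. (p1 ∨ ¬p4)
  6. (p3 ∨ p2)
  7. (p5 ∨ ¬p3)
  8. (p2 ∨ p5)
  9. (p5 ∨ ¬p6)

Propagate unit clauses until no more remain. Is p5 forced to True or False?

(¬p7) stands alone — p7 = False.
In (p6 ∨ p7), p7 is now false; p6 must hold, so p6 = True.
In (¬p6 ∨ ¬p2), ¬p6 is now false; ¬p2 must hold, so p2 = False.
From (p3 ∨ p2) and p2 = False: p3 = True.
(p5 ∨ ¬p3): since p3 = True, the clause reduces to (p5). p5 = True.

True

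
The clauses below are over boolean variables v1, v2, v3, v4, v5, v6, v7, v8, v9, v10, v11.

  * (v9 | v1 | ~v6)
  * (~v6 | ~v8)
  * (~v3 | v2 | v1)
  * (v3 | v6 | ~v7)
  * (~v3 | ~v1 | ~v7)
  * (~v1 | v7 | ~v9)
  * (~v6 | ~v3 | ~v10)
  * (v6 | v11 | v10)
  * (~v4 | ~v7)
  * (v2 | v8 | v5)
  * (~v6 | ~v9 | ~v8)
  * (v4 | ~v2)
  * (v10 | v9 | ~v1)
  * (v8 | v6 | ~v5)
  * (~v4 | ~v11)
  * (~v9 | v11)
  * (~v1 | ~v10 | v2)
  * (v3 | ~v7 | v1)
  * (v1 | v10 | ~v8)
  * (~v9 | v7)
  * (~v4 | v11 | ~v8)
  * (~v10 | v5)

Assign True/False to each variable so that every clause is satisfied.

v1=True, v2=True, v3=False, v4=True, v5=True, v6=True, v7=False, v8=False, v9=False, v10=True, v11=False

Check each clause:
  1. (v9 | v1 | ~v6) — v1 is true.
  2. (~v8 | ~v6) — ~v8 is true.
  3. (v2 | v1 | ~v3) — v1 is true.
  4. (~v7 | v6 | v3) — ~v7 is true.
  5. (~v3 | ~v1 | ~v7) — ~v7 is true.
  6. (v7 | ~v9 | ~v1) — ~v9 is true.
  7. (~v3 | ~v6 | ~v10) — ~v3 is true.
  8. (v10 | v11 | v6) — v10 is true.
  9. (~v7 | ~v4) — ~v7 is true.
  10. (v5 | v2 | v8) — v2 is true.
  11. (~v9 | ~v6 | ~v8) — ~v8 is true.
  12. (v4 | ~v2) — v4 is true.
  13. (~v1 | v10 | v9) — v10 is true.
  14. (v6 | ~v5 | v8) — v6 is true.
  15. (~v4 | ~v11) — ~v11 is true.
  16. (v11 | ~v9) — ~v9 is true.
  17. (v2 | ~v1 | ~v10) — v2 is true.
  18. (~v7 | v3 | v1) — v1 is true.
  19. (v1 | v10 | ~v8) — ~v8 is true.
  20. (v7 | ~v9) — ~v9 is true.
  21. (~v4 | v11 | ~v8) — ~v8 is true.
  22. (~v10 | v5) — v5 is true.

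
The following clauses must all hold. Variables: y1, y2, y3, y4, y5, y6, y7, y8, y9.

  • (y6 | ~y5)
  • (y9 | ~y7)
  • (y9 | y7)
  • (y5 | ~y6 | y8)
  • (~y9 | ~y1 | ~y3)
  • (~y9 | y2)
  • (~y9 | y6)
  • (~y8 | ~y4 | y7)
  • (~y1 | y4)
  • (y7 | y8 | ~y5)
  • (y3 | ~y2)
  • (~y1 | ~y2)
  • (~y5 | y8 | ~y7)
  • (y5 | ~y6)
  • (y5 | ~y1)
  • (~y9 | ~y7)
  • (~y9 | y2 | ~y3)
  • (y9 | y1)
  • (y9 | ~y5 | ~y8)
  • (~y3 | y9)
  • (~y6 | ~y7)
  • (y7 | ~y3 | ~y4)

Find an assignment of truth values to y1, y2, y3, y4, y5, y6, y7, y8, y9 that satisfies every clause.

y1=0, y2=1, y3=1, y4=0, y5=1, y6=1, y7=0, y8=1, y9=1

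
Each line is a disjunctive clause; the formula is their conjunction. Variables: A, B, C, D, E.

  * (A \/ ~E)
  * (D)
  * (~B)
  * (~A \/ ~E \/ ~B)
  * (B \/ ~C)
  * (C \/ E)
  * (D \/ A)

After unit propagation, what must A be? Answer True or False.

True

(D) stands alone — D = True.
(~B) is a unit clause: B = False.
In (B \/ ~C), B is now false; ~C must hold, so C = False.
From (C \/ E) and C = False: E = True.
In (A \/ ~E), ~E is now false; A must hold, so A = True.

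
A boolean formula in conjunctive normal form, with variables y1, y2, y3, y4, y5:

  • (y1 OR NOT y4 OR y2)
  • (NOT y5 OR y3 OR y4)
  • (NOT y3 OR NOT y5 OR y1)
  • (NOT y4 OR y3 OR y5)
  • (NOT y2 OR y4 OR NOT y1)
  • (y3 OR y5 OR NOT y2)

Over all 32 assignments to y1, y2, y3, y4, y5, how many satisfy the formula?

Case analysis on y3 and y4:
  y3=T, y4=T: 5 of the 8 assignments to (y1,y2,y5) work.
  y3=T, y4=F: remaining (y1,y2,y5) ∈ {(F,F,F); (F,T,F); (T,F,F); (T,F,T)} — 4.
  y3=F, y4=T: remaining (y1,y2,y5) ∈ {(F,T,T); (T,F,T); (T,T,T)} — 3.
  y3=F, y4=F: remaining (y1,y2,y5) ∈ {(F,F,F); (T,F,F)} — 2.
Total: 5 + 4 + 3 + 2 = 14.

14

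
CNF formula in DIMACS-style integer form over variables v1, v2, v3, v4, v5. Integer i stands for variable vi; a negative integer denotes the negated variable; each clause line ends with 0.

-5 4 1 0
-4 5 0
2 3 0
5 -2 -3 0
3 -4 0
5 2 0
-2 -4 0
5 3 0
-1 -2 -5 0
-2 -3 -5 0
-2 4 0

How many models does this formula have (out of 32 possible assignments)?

3

Satisfying assignments:
  v1=F v2=F v3=T v4=T v5=T
  v1=T v2=F v3=T v4=F v5=T
  v1=T v2=F v3=T v4=T v5=T
That's 3 in total.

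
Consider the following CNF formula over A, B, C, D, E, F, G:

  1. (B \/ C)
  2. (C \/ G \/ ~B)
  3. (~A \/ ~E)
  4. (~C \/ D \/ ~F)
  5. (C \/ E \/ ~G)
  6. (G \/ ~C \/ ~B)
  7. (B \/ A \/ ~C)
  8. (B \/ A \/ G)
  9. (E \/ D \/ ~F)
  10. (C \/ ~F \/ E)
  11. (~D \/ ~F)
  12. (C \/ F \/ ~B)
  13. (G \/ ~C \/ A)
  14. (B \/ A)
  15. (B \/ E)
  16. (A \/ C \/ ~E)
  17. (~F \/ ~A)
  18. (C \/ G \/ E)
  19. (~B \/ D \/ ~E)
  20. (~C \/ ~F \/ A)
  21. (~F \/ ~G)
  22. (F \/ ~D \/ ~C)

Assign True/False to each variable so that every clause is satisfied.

Set A = False and propagate.
  then B is forced to True.
Try C = True.
  then G is forced to True.
  then F is forced to False.
  then D is forced to False.
  then E is forced to False.
Every clause has at least one true literal under this assignment.

A = 0, B = 1, C = 1, D = 0, E = 0, F = 0, G = 1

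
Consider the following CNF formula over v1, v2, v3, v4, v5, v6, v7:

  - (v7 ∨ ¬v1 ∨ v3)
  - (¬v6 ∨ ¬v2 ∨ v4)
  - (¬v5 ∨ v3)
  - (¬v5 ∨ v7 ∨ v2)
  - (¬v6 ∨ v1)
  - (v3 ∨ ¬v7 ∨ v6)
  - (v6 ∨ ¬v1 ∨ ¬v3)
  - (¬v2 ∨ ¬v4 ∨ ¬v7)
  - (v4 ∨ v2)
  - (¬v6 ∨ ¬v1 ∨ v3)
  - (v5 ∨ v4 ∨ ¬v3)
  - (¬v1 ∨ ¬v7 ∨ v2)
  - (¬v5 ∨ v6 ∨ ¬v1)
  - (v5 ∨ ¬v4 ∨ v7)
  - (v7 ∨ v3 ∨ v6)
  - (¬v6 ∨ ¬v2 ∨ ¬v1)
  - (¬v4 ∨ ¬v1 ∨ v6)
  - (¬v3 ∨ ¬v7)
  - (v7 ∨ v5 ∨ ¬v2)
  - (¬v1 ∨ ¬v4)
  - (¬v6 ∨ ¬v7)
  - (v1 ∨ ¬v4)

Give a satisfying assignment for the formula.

v1 = False, v2 = True, v3 = True, v4 = False, v5 = True, v6 = False, v7 = False

Check each clause:
  1. (v7 ∨ ¬v1 ∨ v3) — v3 is true.
  2. (¬v2 ∨ v4 ∨ ¬v6) — ¬v6 is true.
  3. (¬v5 ∨ v3) — v3 is true.
  4. (¬v5 ∨ v2 ∨ v7) — v2 is true.
  5. (v1 ∨ ¬v6) — ¬v6 is true.
  6. (¬v7 ∨ v3 ∨ v6) — ¬v7 is true.
  7. (v6 ∨ ¬v3 ∨ ¬v1) — ¬v1 is true.
  8. (¬v2 ∨ ¬v7 ∨ ¬v4) — ¬v7 is true.
  9. (v4 ∨ v2) — v2 is true.
  10. (v3 ∨ ¬v1 ∨ ¬v6) — ¬v6 is true.
  11. (¬v3 ∨ v4 ∨ v5) — v5 is true.
  12. (¬v7 ∨ ¬v1 ∨ v2) — ¬v7 is true.
  13. (¬v1 ∨ v6 ∨ ¬v5) — ¬v1 is true.
  14. (v7 ∨ ¬v4 ∨ v5) — ¬v4 is true.
  15. (v3 ∨ v7 ∨ v6) — v3 is true.
  16. (¬v6 ∨ ¬v1 ∨ ¬v2) — ¬v6 is true.
  17. (v6 ∨ ¬v4 ∨ ¬v1) — ¬v4 is true.
  18. (¬v7 ∨ ¬v3) — ¬v7 is true.
  19. (v5 ∨ v7 ∨ ¬v2) — v5 is true.
  20. (¬v1 ∨ ¬v4) — ¬v4 is true.
  21. (¬v6 ∨ ¬v7) — ¬v7 is true.
  22. (v1 ∨ ¬v4) — ¬v4 is true.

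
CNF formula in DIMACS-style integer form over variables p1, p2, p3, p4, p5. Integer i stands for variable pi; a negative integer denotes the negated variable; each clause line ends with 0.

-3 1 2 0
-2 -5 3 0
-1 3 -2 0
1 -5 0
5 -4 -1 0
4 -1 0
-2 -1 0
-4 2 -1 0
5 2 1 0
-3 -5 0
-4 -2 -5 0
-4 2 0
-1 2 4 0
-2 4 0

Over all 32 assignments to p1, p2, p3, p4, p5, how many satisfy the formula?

2

The models are:
  p1=0 p2=1 p3=0 p4=1 p5=0
  p1=0 p2=1 p3=1 p4=1 p5=0
Count: 2.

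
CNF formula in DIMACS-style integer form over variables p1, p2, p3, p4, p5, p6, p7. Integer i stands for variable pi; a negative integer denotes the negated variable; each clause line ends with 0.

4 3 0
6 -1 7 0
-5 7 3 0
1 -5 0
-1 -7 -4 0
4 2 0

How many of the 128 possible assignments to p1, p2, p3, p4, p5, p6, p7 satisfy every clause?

32

Case analysis on p1 and p4:
  p1=1, p4=1: p2 free; 3 ways for (p3,p5,p6,p7) × 2^1 = 6.
  p1=1, p4=0: p5 free; 3 ways for (p2,p3,p6,p7) × 2^1 = 6.
  p1=0, p4=1: forces p5=0; p2, p3, p6, p7 free → 2^4 = 16.
  p1=0, p4=0: remaining (p2,p3,p5,p6,p7) ∈ {(1,1,0,0,0); (1,1,0,0,1); (1,1,0,1,0); (1,1,0,1,1)} — 4.
Total: 6 + 6 + 16 + 4 = 32.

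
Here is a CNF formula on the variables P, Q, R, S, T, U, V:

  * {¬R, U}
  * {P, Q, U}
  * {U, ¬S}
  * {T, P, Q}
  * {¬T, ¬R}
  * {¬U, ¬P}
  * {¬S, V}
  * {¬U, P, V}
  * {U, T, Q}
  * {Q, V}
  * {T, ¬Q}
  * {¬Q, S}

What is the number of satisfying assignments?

4

Satisfying assignments:
  P=0 Q=0 R=0 S=0 T=1 U=1 V=1
  P=0 Q=0 R=0 S=1 T=1 U=1 V=1
  P=0 Q=1 R=0 S=1 T=1 U=1 V=1
  P=1 Q=0 R=0 S=0 T=1 U=0 V=1
That's 4 in total.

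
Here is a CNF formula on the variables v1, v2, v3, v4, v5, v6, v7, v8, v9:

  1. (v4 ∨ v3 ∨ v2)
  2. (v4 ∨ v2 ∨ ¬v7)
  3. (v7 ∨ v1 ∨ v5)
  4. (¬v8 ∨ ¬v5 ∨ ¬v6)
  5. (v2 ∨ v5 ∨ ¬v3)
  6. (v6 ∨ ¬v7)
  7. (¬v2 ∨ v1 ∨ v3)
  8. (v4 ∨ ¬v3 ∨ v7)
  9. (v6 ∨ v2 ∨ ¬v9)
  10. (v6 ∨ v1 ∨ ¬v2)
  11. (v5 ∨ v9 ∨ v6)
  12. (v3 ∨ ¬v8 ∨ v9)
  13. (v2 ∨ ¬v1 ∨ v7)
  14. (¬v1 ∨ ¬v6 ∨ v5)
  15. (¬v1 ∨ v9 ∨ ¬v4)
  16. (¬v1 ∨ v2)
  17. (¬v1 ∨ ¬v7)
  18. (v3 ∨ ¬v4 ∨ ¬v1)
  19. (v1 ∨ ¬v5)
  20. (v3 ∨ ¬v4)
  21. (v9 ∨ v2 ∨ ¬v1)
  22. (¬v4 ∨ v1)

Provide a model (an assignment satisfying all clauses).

v1=1, v2=1, v3=1, v4=1, v5=0, v6=0, v7=0, v8=0, v9=1

Check each clause:
  1. (v2 ∨ v3 ∨ v4) — v2 is true.
  2. (v4 ∨ v2 ∨ ¬v7) — ¬v7 is true.
  3. (v7 ∨ v5 ∨ v1) — v1 is true.
  4. (¬v6 ∨ ¬v8 ∨ ¬v5) — ¬v8 is true.
  5. (v2 ∨ v5 ∨ ¬v3) — v2 is true.
  6. (v6 ∨ ¬v7) — ¬v7 is true.
  7. (v1 ∨ ¬v2 ∨ v3) — v1 is true.
  8. (v4 ∨ v7 ∨ ¬v3) — v4 is true.
  9. (¬v9 ∨ v2 ∨ v6) — v2 is true.
  10. (v1 ∨ v6 ∨ ¬v2) — v1 is true.
  11. (v6 ∨ v9 ∨ v5) — v9 is true.
  12. (v3 ∨ ¬v8 ∨ v9) — ¬v8 is true.
  13. (¬v1 ∨ v2 ∨ v7) — v2 is true.
  14. (¬v6 ∨ ¬v1 ∨ v5) — ¬v6 is true.
  15. (¬v1 ∨ ¬v4 ∨ v9) — v9 is true.
  16. (v2 ∨ ¬v1) — v2 is true.
  17. (¬v7 ∨ ¬v1) — ¬v7 is true.
  18. (v3 ∨ ¬v4 ∨ ¬v1) — v3 is true.
  19. (v1 ∨ ¬v5) — v1 is true.
  20. (v3 ∨ ¬v4) — v3 is true.
  21. (¬v1 ∨ v2 ∨ v9) — v9 is true.
  22. (¬v4 ∨ v1) — v1 is true.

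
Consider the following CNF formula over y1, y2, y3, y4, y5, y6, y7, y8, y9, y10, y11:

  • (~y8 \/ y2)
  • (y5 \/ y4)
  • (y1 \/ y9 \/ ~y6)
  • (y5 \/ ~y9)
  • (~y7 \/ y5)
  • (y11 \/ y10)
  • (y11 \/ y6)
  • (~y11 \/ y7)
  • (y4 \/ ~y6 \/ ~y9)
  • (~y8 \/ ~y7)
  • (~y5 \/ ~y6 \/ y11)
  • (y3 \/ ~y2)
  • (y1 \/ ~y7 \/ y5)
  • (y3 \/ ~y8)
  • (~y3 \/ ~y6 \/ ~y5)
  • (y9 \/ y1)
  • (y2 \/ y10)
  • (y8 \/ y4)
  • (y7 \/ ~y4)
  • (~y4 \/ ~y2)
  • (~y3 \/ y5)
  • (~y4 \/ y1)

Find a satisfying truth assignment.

y1=T  y2=F  y3=F  y4=T  y5=T  y6=F  y7=T  y8=F  y9=T  y10=T  y11=T

y1 occurs only positively in the remaining clauses — set y1 = True.
Pure literal: y10 appears only positively; assign y10 = True.
Set y2 = False and propagate.
  then y8 is forced to False.
  then y4 is forced to True.
  then y7 is forced to True.
  then y5 is forced to True.
Branch on y3: take y3 = False.
Set y6 = False and propagate.
  then y11 is forced to True.
y9 is now unconstrained; take y9 = True.
Check each clause:
  1. (~y8 \/ y2) — ~y8 is true.
  2. (y4 \/ y5) — y4 is true.
  3. (~y6 \/ y9 \/ y1) — y9 is true.
  4. (~y9 \/ y5) — y5 is true.
  5. (y5 \/ ~y7) — y5 is true.
  6. (y10 \/ y11) — y10 is true.
  7. (y6 \/ y11) — y11 is true.
  8. (~y11 \/ y7) — y7 is true.
  9. (y4 \/ ~y9 \/ ~y6) — ~y6 is true.
  10. (~y8 \/ ~y7) — ~y8 is true.
  11. (~y5 \/ ~y6 \/ y11) — ~y6 is true.
  12. (y3 \/ ~y2) — ~y2 is true.
  13. (y5 \/ ~y7 \/ y1) — y5 is true.
  14. (y3 \/ ~y8) — ~y8 is true.
  15. (~y5 \/ ~y3 \/ ~y6) — ~y6 is true.
  16. (y1 \/ y9) — y9 is true.
  17. (y10 \/ y2) — y10 is true.
  18. (y4 \/ y8) — y4 is true.
  19. (~y4 \/ y7) — y7 is true.
  20. (~y4 \/ ~y2) — ~y2 is true.
  21. (y5 \/ ~y3) — ~y3 is true.
  22. (y1 \/ ~y4) — y1 is true.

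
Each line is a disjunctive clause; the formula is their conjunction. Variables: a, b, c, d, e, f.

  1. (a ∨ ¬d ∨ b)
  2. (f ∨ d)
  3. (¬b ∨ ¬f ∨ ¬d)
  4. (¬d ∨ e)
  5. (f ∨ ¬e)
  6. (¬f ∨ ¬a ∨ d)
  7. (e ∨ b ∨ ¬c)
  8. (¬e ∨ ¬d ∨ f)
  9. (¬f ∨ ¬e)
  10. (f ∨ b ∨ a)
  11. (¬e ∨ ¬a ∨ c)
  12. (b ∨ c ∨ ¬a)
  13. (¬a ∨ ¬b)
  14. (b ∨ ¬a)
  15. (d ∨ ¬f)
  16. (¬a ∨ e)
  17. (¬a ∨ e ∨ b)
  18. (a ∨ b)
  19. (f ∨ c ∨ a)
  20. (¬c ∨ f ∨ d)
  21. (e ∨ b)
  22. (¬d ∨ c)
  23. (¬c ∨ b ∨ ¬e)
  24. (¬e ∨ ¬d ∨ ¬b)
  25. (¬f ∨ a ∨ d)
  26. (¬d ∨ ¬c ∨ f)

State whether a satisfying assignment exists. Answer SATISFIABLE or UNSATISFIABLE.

UNSATISFIABLE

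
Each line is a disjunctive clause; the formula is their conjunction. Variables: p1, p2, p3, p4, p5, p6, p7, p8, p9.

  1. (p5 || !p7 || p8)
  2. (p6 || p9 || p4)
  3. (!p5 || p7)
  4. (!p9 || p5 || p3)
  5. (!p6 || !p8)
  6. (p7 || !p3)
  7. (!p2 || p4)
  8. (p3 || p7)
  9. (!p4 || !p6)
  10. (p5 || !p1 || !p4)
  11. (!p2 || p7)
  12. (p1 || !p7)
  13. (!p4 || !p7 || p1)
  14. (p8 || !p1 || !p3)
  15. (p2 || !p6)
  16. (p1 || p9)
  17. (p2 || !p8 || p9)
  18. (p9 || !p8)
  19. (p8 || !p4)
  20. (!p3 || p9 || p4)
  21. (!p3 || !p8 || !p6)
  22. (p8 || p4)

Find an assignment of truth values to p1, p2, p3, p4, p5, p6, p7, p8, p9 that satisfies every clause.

Try p1 = True.
Set p2 = False and propagate.
  then p6 is forced to False.
The remaining clauses are satisfied by p3 = True, p4 = False, p5 = True, p7 = True, p8 = True, p9 = True.
Every clause has at least one true literal under this assignment.

p1=1, p2=0, p3=1, p4=0, p5=1, p6=0, p7=1, p8=1, p9=1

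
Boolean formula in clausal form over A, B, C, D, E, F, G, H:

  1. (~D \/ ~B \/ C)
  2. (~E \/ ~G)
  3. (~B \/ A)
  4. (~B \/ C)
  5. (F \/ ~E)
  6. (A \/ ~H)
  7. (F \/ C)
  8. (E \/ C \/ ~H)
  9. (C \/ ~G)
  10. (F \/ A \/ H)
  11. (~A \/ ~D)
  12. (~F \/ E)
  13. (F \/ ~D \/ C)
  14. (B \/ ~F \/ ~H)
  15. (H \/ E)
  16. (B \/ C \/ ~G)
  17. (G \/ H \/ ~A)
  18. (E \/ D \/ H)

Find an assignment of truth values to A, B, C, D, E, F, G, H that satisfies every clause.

Pure literal: C appears only positively; assign C = True.
Set A = True and propagate.
  then D is forced to False.
For the remaining variables, B = True, E = True, F = True, G = False, H = True works.
Every clause has at least one true literal under this assignment.

A=True  B=True  C=True  D=False  E=True  F=True  G=False  H=True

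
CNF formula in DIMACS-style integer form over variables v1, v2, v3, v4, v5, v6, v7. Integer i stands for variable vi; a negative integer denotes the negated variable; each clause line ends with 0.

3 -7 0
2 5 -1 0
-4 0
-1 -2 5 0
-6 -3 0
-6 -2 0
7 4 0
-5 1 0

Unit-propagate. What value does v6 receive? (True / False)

(~v4) stands alone — v4 = False.
From (v4 \/ v7) and v4 = False: v7 = True.
(~v7 \/ v3) with v7 = True leaves only v3, so v3 = True.
(~v3 \/ ~v6) with v3 = True leaves only ~v6, so v6 = False.

False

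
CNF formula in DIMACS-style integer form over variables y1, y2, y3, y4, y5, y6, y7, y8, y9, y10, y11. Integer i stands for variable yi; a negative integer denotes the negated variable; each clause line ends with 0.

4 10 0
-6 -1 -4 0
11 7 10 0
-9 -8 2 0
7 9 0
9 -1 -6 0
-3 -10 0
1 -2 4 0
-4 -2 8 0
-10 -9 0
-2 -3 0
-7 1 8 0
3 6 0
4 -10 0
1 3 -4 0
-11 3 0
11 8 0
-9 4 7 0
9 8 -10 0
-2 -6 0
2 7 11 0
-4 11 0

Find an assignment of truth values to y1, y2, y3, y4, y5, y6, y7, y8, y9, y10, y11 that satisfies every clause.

y1=F, y2=F, y3=T, y4=T, y5=T, y6=F, y7=F, y8=F, y9=T, y10=F, y11=T

Check each clause:
  1. (y10 OR y4) — y4 is true.
  2. (NOT y6 OR NOT y1 OR NOT y4) — NOT y6 is true.
  3. (y11 OR y7 OR y10) — y11 is true.
  4. (y2 OR NOT y8 OR NOT y9) — NOT y8 is true.
  5. (y7 OR y9) — y9 is true.
  6. (NOT y6 OR NOT y1 OR y9) — y9 is true.
  7. (NOT y3 OR NOT y10) — NOT y10 is true.
  8. (NOT y2 OR y4 OR y1) — y4 is true.
  9. (NOT y2 OR NOT y4 OR y8) — NOT y2 is true.
  10. (NOT y9 OR NOT y10) — NOT y10 is true.
  11. (NOT y2 OR NOT y3) — NOT y2 is true.
  12. (y8 OR y1 OR NOT y7) — NOT y7 is true.
  13. (y3 OR y6) — y3 is true.
  14. (NOT y10 OR y4) — y4 is true.
  15. (y3 OR NOT y4 OR y1) — y3 is true.
  16. (y3 OR NOT y11) — y3 is true.
  17. (y11 OR y8) — y11 is true.
  18. (NOT y9 OR y4 OR y7) — y4 is true.
  19. (y8 OR NOT y10 OR y9) — y9 is true.
  20. (NOT y2 OR NOT y6) — NOT y6 is true.
  21. (y11 OR y2 OR y7) — y11 is true.
  22. (y11 OR NOT y4) — y11 is true.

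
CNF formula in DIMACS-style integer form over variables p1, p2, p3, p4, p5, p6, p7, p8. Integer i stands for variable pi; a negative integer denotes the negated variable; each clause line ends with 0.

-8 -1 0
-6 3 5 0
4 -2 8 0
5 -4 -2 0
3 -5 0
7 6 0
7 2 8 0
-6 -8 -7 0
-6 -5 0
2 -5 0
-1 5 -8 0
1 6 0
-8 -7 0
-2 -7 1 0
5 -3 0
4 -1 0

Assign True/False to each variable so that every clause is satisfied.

p1=T, p2=F, p3=F, p4=T, p5=F, p6=F, p7=T, p8=F

Set p1 = True and propagate.
  then p8 is forced to False.
  then p4 is forced to True.
Try p2 = False.
  then p7 is forced to True.
  then p5 is forced to False.
  then p3 is forced to False.
  then p6 is forced to False.
Every clause has at least one true literal under this assignment.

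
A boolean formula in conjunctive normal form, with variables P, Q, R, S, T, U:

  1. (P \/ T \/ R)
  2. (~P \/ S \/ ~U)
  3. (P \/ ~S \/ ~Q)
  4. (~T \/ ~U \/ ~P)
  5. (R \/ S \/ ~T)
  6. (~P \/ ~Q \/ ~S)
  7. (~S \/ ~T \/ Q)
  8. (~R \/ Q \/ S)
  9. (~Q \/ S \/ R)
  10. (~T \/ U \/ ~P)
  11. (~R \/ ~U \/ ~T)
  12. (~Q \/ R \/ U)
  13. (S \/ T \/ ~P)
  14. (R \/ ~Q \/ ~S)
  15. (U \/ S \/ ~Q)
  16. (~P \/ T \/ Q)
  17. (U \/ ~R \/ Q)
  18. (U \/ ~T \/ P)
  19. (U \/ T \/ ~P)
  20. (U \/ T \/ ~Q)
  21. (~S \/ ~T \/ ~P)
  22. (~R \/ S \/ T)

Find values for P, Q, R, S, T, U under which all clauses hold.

P=F, Q=F, R=T, S=T, T=F, U=T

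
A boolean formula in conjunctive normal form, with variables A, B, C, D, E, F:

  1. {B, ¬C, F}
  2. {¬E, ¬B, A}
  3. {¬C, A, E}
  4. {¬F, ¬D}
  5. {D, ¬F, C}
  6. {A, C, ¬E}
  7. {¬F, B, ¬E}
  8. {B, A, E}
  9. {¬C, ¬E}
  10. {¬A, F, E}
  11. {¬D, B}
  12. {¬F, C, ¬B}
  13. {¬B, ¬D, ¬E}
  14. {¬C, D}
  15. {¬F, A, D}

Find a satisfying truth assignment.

Branch on A: take A = False.
Branch on B: take B = True.
  then E is forced to False.
  then C is forced to False.
  then F is forced to False.
D is now unconstrained; take D = False.
Every clause has at least one true literal under this assignment.

A=False, B=True, C=False, D=False, E=False, F=False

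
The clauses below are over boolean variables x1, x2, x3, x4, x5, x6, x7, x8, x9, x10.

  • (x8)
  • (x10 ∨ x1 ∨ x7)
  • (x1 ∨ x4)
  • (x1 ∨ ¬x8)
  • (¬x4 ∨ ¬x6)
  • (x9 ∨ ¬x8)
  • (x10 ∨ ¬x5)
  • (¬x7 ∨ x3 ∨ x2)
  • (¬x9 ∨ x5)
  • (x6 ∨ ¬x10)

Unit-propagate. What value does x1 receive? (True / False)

Unit clause (x8) sets x8 = True.
(¬x8 ∨ x1) with x8 = True leaves only x1, so x1 = True.

True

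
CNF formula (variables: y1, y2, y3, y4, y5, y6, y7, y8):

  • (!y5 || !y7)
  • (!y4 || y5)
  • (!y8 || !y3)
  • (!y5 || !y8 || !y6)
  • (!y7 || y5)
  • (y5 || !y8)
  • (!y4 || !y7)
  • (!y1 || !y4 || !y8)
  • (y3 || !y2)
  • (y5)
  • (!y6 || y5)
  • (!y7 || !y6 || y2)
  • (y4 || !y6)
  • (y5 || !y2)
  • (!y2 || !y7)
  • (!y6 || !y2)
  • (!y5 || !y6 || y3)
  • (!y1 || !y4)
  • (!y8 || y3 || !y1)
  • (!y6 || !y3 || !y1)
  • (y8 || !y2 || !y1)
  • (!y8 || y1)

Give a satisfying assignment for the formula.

(y5) is a unit clause, so y5 = True.
(!y7) is a unit clause, so y7 = False.
Pure literal: y2 appears only negated; assign y2 = False.
Pure literal: y6 appears only negated; assign y6 = False.
Try y1 = False.
  then y8 is forced to False.
y3, y4 are now unconstrained; take y3 = True, y4 = False.

y1=False, y2=False, y3=True, y4=False, y5=True, y6=False, y7=False, y8=False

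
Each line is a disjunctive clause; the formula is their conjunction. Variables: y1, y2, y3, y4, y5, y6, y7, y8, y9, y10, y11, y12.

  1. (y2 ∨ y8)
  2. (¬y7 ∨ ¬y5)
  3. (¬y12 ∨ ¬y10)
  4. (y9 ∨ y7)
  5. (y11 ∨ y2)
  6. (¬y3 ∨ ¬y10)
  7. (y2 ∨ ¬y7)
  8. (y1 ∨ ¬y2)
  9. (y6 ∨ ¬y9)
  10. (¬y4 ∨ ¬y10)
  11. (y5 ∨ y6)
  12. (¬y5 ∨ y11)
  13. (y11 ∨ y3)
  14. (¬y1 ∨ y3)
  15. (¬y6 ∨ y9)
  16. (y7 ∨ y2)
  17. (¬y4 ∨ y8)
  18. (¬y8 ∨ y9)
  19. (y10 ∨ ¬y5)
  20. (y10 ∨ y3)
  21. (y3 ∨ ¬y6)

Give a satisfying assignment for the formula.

y1=True, y2=True, y3=True, y4=False, y5=False, y6=True, y7=True, y8=False, y9=True, y10=False, y11=False, y12=True

Check each clause:
  1. (y8 ∨ y2) — y2 is true.
  2. (¬y7 ∨ ¬y5) — ¬y5 is true.
  3. (¬y12 ∨ ¬y10) — ¬y10 is true.
  4. (y9 ∨ y7) — y9 is true.
  5. (y11 ∨ y2) — y2 is true.
  6. (¬y3 ∨ ¬y10) — ¬y10 is true.
  7. (¬y7 ∨ y2) — y2 is true.
  8. (¬y2 ∨ y1) — y1 is true.
  9. (¬y9 ∨ y6) — y6 is true.
  10. (¬y4 ∨ ¬y10) — ¬y4 is true.
  11. (y6 ∨ y5) — y6 is true.
  12. (¬y5 ∨ y11) — ¬y5 is true.
  13. (y3 ∨ y11) — y3 is true.
  14. (y3 ∨ ¬y1) — y3 is true.
  15. (y9 ∨ ¬y6) — y9 is true.
  16. (y7 ∨ y2) — y2 is true.
  17. (¬y4 ∨ y8) — ¬y4 is true.
  18. (¬y8 ∨ y9) — ¬y8 is true.
  19. (¬y5 ∨ y10) — ¬y5 is true.
  20. (y10 ∨ y3) — y3 is true.
  21. (y3 ∨ ¬y6) — y3 is true.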